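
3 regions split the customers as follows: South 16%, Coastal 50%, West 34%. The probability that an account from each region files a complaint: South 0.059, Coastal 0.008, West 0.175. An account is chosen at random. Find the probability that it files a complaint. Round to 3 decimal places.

By Bayes' rule, posterior ∝ prior × likelihood:
  South: 0.16 × 0.059 = 0.00944
  Coastal: 0.5 × 0.008 = 0.004
  West: 0.34 × 0.175 = 0.0595
P(complaint) = 0.00944 + 0.004 + 0.0595 = 0.07294 → 0.073.

0.073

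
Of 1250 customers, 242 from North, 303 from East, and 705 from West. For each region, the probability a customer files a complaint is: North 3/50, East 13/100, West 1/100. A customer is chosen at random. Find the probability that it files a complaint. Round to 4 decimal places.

0.0488

By Bayes' rule, posterior ∝ prior × likelihood:
  North: 0.1936 × 0.06 = 0.011616
  East: 0.2424 × 0.13 = 0.031512
  West: 0.564 × 0.01 = 0.00564
P(complaint) = 0.011616 + 0.031512 + 0.00564 = 0.048768 → 0.0488.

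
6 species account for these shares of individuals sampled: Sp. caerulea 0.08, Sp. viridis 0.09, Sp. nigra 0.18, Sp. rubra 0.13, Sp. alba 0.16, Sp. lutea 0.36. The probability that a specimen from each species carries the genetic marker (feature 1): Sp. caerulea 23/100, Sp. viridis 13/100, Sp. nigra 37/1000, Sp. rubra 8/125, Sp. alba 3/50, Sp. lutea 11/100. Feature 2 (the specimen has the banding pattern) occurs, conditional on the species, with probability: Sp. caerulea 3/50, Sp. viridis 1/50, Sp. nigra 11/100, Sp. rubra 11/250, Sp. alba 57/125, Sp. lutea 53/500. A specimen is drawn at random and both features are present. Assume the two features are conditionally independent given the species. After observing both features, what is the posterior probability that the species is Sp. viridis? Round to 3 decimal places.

Prior × likelihood for each hypothesis:
  Sp. caerulea: 0.08 × 0.23 × 0.06 = 0.001104
  Sp. viridis: 0.09 × 0.13 × 0.02 = 0.000234
  Sp. nigra: 0.18 × 0.037 × 0.11 = 0.0007326
  Sp. rubra: 0.13 × 0.064 × 0.044 = 0.00036608
  Sp. alba: 0.16 × 0.06 × 0.456 = 0.0043776
  Sp. lutea: 0.36 × 0.11 × 0.106 = 0.0041976
Total = 0.01101188.
P(Sp. viridis | evidence) = 0.000234 / 0.01101188 ≈ 0.021.

0.021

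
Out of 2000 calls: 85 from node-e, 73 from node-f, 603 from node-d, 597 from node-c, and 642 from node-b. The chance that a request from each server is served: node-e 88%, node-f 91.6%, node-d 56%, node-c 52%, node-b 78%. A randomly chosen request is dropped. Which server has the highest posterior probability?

Taking complements, P(dropped | each) = node-e 0.12, node-f 0.084, node-d 0.44, node-c 0.48, node-b 0.22.
Prior × likelihood for each hypothesis:
  node-e: 0.0425 × 0.12 = 0.0051
  node-f: 0.0365 × 0.084 = 0.003066
  node-d: 0.3015 × 0.44 = 0.13266
  node-c: 0.2985 × 0.48 = 0.14328
  node-b: 0.321 × 0.22 = 0.07062
Total = 0.354726.
Largest term belongs to node-c, so node-c is most probable.

node-c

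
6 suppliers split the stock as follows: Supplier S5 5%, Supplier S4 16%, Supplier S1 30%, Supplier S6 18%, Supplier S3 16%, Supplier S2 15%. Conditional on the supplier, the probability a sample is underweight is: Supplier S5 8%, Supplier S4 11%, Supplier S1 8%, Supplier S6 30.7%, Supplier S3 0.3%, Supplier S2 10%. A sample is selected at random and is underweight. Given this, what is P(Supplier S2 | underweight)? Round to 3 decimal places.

0.129

Prior × likelihood for each hypothesis:
  Supplier S5: 0.05 × 0.08 = 0.004
  Supplier S4: 0.16 × 0.11 = 0.0176
  Supplier S1: 0.3 × 0.08 = 0.024
  Supplier S6: 0.18 × 0.307 = 0.05526
  Supplier S3: 0.16 × 0.003 = 0.00048
  Supplier S2: 0.15 × 0.1 = 0.015
Normalizing constant = 0.11634.
P(Supplier S2 | evidence) = 0.015 / 0.11634 ≈ 0.129.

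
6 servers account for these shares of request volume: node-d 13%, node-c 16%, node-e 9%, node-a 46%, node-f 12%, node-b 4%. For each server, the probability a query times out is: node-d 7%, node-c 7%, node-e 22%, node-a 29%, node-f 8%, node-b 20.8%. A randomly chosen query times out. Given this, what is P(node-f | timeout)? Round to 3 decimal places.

Prior × likelihood for each hypothesis:
  node-d: 0.13 × 0.07 = 0.0091
  node-c: 0.16 × 0.07 = 0.0112
  node-e: 0.09 × 0.22 = 0.0198
  node-a: 0.46 × 0.29 = 0.1334
  node-f: 0.12 × 0.08 = 0.0096
  node-b: 0.04 × 0.208 = 0.00832
Normalizing constant = 0.19142.
P(node-f | evidence) = 0.0096 / 0.19142 ≈ 0.050.

0.050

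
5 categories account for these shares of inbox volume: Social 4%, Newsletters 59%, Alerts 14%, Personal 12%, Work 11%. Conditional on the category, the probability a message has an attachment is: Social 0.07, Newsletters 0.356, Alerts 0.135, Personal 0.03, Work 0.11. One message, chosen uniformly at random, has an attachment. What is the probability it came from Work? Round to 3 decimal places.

Unnormalized posteriors (prior × likelihood):
  Social: 0.04 × 0.07 = 0.0028
  Newsletters: 0.59 × 0.356 = 0.21004
  Alerts: 0.14 × 0.135 = 0.0189
  Personal: 0.12 × 0.03 = 0.0036
  Work: 0.11 × 0.11 = 0.0121
Sum = 0.24744.
P(Work | evidence) = 0.0121 / 0.24744 ≈ 0.049.

0.049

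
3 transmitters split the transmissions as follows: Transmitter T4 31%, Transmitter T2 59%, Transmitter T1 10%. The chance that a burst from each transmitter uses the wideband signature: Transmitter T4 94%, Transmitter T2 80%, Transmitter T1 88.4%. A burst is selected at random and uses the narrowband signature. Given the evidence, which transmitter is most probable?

Transmitter T2

Taking complements, P(narrowband | each) = Transmitter T4 0.06, Transmitter T2 0.2, Transmitter T1 0.116.
Unnormalized posteriors (prior × likelihood):
  Transmitter T4: 0.31 × 0.06 = 0.0186
  Transmitter T2: 0.59 × 0.2 = 0.118
  Transmitter T1: 0.1 × 0.116 = 0.0116
Normalizing constant = 0.1482.
Largest term belongs to Transmitter T2, so Transmitter T2 is most probable.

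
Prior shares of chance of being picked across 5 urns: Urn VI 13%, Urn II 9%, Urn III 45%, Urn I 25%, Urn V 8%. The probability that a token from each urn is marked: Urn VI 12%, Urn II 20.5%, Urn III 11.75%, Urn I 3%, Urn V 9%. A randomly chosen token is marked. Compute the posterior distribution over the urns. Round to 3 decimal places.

Urn VI 0.154, Urn II 0.182, Urn III 0.520, Urn I 0.074, Urn V 0.071

By Bayes' rule, posterior ∝ prior × likelihood:
  Urn VI: 0.13 × 0.12 = 0.0156
  Urn II: 0.09 × 0.205 = 0.01845
  Urn III: 0.45 × 0.1175 = 0.052875
  Urn I: 0.25 × 0.03 = 0.0075
  Urn V: 0.08 × 0.09 = 0.0072
Normalizing constant = 0.101625.
P(Urn VI | marked) = 0.0156/0.101625 ≈ 0.154
P(Urn II | marked) = 0.01845/0.101625 ≈ 0.182
P(Urn III | marked) = 0.052875/0.101625 ≈ 0.520
P(Urn I | marked) = 0.0075/0.101625 ≈ 0.074
P(Urn V | marked) = 0.0072/0.101625 ≈ 0.071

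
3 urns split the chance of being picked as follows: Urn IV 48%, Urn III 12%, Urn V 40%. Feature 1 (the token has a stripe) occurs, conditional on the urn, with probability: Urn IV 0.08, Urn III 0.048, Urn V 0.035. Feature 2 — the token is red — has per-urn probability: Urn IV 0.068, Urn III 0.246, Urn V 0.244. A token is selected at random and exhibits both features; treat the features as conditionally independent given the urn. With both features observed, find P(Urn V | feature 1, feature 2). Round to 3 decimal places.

0.459

Compute prior × likelihood for every hypothesis:
  Urn IV: 0.48 × 0.08 × 0.068 = 0.0026112
  Urn III: 0.12 × 0.048 × 0.246 = 0.00141696
  Urn V: 0.4 × 0.035 × 0.244 = 0.003416
Total = 0.00744416.
P(Urn V | evidence) = 0.003416 / 0.00744416 ≈ 0.459.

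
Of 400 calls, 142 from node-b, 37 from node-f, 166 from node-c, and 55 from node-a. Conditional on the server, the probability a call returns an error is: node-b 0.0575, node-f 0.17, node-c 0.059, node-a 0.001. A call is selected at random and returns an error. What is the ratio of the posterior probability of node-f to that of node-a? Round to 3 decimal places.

114.364

Prior × likelihood for each hypothesis:
  node-b: 0.355 × 0.0575 = 0.0204125
  node-f: 0.0925 × 0.17 = 0.015725
  node-c: 0.415 × 0.059 = 0.024485
  node-a: 0.1375 × 0.001 = 0.0001375
Sum = 0.06076.
The ratio is 0.015725 / 0.0001375 (the normalizer cancels) = 114.364.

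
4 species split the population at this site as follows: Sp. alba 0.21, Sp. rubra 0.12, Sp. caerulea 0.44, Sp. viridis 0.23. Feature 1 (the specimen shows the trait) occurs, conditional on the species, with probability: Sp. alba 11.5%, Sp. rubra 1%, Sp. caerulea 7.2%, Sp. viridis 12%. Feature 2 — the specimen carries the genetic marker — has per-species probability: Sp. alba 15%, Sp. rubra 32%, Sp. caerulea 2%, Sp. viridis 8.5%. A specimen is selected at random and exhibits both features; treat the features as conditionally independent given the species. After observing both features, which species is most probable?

By Bayes' rule, posterior ∝ prior × likelihood:
  Sp. alba: 0.21 × 0.115 × 0.15 = 0.0036225
  Sp. rubra: 0.12 × 0.01 × 0.32 = 0.000384
  Sp. caerulea: 0.44 × 0.072 × 0.02 = 0.0006336
  Sp. viridis: 0.23 × 0.12 × 0.085 = 0.002346
Total = 0.0069861.
Largest term belongs to Sp. alba, so Sp. alba is most probable.

Sp. alba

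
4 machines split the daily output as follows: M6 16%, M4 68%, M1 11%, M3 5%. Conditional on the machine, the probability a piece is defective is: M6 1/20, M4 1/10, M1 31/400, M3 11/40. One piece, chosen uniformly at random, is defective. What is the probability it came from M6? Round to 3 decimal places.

0.081

Compute prior × likelihood for every hypothesis:
  M6: 0.16 × 0.05 = 0.008
  M4: 0.68 × 0.1 = 0.068
  M1: 0.11 × 0.0775 = 0.008525
  M3: 0.05 × 0.275 = 0.01375
Total = 0.098275.
P(M6 | evidence) = 0.008 / 0.098275 ≈ 0.081.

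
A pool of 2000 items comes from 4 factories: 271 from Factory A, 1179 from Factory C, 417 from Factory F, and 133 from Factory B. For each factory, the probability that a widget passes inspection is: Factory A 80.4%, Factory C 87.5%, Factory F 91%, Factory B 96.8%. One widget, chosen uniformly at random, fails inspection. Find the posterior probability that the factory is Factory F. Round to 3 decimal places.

0.155

Taking complements, P(nonconforming | each) = Factory A 0.196, Factory C 0.125, Factory F 0.09, Factory B 0.032.
By Bayes' rule, posterior ∝ prior × likelihood:
  Factory A: 0.1355 × 0.196 = 0.026558
  Factory C: 0.5895 × 0.125 = 0.0736875
  Factory F: 0.2085 × 0.09 = 0.018765
  Factory B: 0.0665 × 0.032 = 0.002128
Normalizing constant = 0.1211385.
P(Factory F | evidence) = 0.018765 / 0.1211385 ≈ 0.155.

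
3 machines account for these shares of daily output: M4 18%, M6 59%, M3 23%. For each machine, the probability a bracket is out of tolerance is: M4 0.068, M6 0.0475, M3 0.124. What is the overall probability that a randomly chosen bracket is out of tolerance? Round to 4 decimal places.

0.0688

By Bayes' rule, posterior ∝ prior × likelihood:
  M4: 0.18 × 0.068 = 0.01224
  M6: 0.59 × 0.0475 = 0.028025
  M3: 0.23 × 0.124 = 0.02852
P(oversize) = 0.01224 + 0.028025 + 0.02852 = 0.068785 → 0.0688.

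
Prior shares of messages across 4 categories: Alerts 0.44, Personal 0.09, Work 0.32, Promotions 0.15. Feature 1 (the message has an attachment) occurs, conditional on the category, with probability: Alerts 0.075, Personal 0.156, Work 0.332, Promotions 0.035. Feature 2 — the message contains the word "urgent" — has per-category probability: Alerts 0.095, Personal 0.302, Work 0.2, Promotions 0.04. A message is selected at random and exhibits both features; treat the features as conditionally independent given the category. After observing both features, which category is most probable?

By Bayes' rule, posterior ∝ prior × likelihood:
  Alerts: 0.44 × 0.075 × 0.095 = 0.003135
  Personal: 0.09 × 0.156 × 0.302 = 0.00424008
  Work: 0.32 × 0.332 × 0.2 = 0.021248
  Promotions: 0.15 × 0.035 × 0.04 = 0.00021
Sum = 0.02883308.
Largest term belongs to Work, so Work is most probable.

Work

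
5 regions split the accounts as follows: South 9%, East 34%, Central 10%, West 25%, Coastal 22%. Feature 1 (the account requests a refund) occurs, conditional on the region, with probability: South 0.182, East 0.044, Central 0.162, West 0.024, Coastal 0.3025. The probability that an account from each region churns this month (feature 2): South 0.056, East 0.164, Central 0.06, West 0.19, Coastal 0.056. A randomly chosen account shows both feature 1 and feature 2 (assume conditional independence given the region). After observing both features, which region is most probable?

Coastal

Prior × likelihood for each hypothesis:
  South: 0.09 × 0.182 × 0.056 = 0.00091728
  East: 0.34 × 0.044 × 0.164 = 0.00245344
  Central: 0.1 × 0.162 × 0.06 = 0.000972
  West: 0.25 × 0.024 × 0.19 = 0.00114
  Coastal: 0.22 × 0.3025 × 0.056 = 0.0037268
Normalizing constant = 0.00920952.
Largest term belongs to Coastal, so Coastal is most probable.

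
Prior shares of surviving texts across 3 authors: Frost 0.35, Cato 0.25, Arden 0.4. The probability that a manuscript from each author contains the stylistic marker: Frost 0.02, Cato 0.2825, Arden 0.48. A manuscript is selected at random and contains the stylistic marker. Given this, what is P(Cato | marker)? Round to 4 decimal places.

By Bayes' rule, posterior ∝ prior × likelihood:
  Frost: 0.35 × 0.02 = 0.007
  Cato: 0.25 × 0.2825 = 0.070625
  Arden: 0.4 × 0.48 = 0.192
Sum = 0.269625.
P(Cato | evidence) = 0.070625 / 0.269625 ≈ 0.2619.

0.2619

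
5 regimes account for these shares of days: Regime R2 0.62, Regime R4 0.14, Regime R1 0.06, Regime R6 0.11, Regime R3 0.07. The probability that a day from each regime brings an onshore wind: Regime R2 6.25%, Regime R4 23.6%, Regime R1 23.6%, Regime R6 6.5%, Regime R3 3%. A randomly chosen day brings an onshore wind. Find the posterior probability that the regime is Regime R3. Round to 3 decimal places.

0.022

By Bayes' rule, posterior ∝ prior × likelihood:
  Regime R2: 0.62 × 0.0625 = 0.03875
  Regime R4: 0.14 × 0.236 = 0.03304
  Regime R1: 0.06 × 0.236 = 0.01416
  Regime R6: 0.11 × 0.065 = 0.00715
  Regime R3: 0.07 × 0.03 = 0.0021
Normalizing constant = 0.0952.
P(Regime R3 | evidence) = 0.0021 / 0.0952 ≈ 0.022.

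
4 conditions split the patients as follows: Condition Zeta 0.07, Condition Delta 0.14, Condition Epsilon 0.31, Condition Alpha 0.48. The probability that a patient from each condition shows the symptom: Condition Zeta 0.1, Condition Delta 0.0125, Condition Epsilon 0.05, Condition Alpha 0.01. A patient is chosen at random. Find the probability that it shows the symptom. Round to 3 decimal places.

0.029

Compute prior × likelihood for every hypothesis:
  Condition Zeta: 0.07 × 0.1 = 0.007
  Condition Delta: 0.14 × 0.0125 = 0.00175
  Condition Epsilon: 0.31 × 0.05 = 0.0155
  Condition Alpha: 0.48 × 0.01 = 0.0048
P(symptomatic) = 0.007 + 0.00175 + 0.0155 + 0.0048 = 0.02905 → 0.029.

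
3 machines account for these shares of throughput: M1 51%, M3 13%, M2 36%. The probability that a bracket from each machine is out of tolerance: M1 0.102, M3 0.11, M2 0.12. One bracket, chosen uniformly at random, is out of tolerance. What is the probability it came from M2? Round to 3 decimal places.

0.394

By Bayes' rule, posterior ∝ prior × likelihood:
  M1: 0.51 × 0.102 = 0.05202
  M3: 0.13 × 0.11 = 0.0143
  M2: 0.36 × 0.12 = 0.0432
Total = 0.10952.
P(M2 | evidence) = 0.0432 / 0.10952 ≈ 0.394.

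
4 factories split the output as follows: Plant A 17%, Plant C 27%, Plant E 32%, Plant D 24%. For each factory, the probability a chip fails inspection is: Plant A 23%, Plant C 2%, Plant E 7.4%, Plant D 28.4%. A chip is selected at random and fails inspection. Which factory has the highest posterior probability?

Plant D

Compute prior × likelihood for every hypothesis:
  Plant A: 0.17 × 0.23 = 0.0391
  Plant C: 0.27 × 0.02 = 0.0054
  Plant E: 0.32 × 0.074 = 0.02368
  Plant D: 0.24 × 0.284 = 0.06816
Total = 0.13634.
Largest term belongs to Plant D, so Plant D is most probable.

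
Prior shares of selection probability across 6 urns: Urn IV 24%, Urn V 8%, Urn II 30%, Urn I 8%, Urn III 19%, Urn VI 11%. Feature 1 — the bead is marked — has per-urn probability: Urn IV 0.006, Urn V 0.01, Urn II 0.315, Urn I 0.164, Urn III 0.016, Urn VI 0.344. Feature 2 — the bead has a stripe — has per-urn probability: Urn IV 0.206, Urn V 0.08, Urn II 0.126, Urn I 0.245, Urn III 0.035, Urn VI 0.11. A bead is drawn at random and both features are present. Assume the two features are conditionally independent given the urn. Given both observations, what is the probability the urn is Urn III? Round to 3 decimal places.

0.005

By Bayes' rule, posterior ∝ prior × likelihood:
  Urn IV: 0.24 × 0.006 × 0.206 = 0.00029664
  Urn V: 0.08 × 0.01 × 0.08 = 0.000064
  Urn II: 0.3 × 0.315 × 0.126 = 0.011907
  Urn I: 0.08 × 0.164 × 0.245 = 0.0032144
  Urn III: 0.19 × 0.016 × 0.035 = 0.0001064
  Urn VI: 0.11 × 0.344 × 0.11 = 0.0041624
Total = 0.01975084.
P(Urn III | evidence) = 0.0001064 / 0.01975084 ≈ 0.005.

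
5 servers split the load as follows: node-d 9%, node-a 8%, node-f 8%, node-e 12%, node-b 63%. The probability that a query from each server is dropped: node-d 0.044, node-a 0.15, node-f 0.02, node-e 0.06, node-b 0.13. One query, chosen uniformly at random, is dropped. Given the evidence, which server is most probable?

node-b

Compute prior × likelihood for every hypothesis:
  node-d: 0.09 × 0.044 = 0.00396
  node-a: 0.08 × 0.15 = 0.012
  node-f: 0.08 × 0.02 = 0.0016
  node-e: 0.12 × 0.06 = 0.0072
  node-b: 0.63 × 0.13 = 0.0819
Normalizing constant = 0.10666.
Largest term belongs to node-b, so node-b is most probable.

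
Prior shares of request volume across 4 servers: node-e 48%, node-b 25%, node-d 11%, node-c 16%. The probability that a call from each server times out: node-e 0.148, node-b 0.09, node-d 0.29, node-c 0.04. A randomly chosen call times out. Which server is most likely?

node-e

Prior × likelihood for each hypothesis:
  node-e: 0.48 × 0.148 = 0.07104
  node-b: 0.25 × 0.09 = 0.0225
  node-d: 0.11 × 0.29 = 0.0319
  node-c: 0.16 × 0.04 = 0.0064
Sum = 0.13184.
Largest term belongs to node-e, so node-e is most probable.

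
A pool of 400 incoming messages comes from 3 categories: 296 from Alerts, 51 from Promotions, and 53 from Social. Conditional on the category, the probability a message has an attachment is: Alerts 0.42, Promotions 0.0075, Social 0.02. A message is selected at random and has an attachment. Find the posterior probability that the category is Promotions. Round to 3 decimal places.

By Bayes' rule, posterior ∝ prior × likelihood:
  Alerts: 0.74 × 0.42 = 0.3108
  Promotions: 0.1275 × 0.0075 = 0.00095625
  Social: 0.1325 × 0.02 = 0.00265
Sum = 0.31440625.
P(Promotions | evidence) = 0.00095625 / 0.31440625 ≈ 0.003.

0.003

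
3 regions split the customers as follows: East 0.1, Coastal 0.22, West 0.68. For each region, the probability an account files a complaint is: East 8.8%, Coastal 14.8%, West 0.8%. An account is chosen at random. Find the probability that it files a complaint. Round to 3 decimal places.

0.047

By Bayes' rule, posterior ∝ prior × likelihood:
  East: 0.1 × 0.088 = 0.0088
  Coastal: 0.22 × 0.148 = 0.03256
  West: 0.68 × 0.008 = 0.00544
P(complaint) = 0.0088 + 0.03256 + 0.00544 = 0.0468 → 0.047.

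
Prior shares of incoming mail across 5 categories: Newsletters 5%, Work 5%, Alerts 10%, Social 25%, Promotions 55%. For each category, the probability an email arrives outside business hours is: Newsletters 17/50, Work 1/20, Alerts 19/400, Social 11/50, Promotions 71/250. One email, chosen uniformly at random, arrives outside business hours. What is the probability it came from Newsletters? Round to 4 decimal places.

0.0722

By Bayes' rule, posterior ∝ prior × likelihood:
  Newsletters: 0.05 × 0.34 = 0.017
  Work: 0.05 × 0.05 = 0.0025
  Alerts: 0.1 × 0.0475 = 0.00475
  Social: 0.25 × 0.22 = 0.055
  Promotions: 0.55 × 0.284 = 0.1562
Total = 0.23545.
P(Newsletters | evidence) = 0.017 / 0.23545 ≈ 0.0722.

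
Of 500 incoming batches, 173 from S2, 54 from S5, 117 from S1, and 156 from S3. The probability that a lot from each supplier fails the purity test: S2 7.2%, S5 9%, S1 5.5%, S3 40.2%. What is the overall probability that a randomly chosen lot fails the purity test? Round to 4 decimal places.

Unnormalized posteriors (prior × likelihood):
  S2: 0.346 × 0.072 = 0.024912
  S5: 0.108 × 0.09 = 0.00972
  S1: 0.234 × 0.055 = 0.01287
  S3: 0.312 × 0.402 = 0.125424
P(off-spec) = 0.024912 + 0.00972 + 0.01287 + 0.125424 = 0.172926 → 0.1729.

0.1729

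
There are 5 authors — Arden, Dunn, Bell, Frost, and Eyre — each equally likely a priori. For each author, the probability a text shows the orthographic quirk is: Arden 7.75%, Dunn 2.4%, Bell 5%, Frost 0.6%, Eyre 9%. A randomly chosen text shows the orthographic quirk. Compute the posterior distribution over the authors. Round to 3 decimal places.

Arden 0.313, Dunn 0.097, Bell 0.202, Frost 0.024, Eyre 0.364

With a uniform prior (1/5 each), posterior ∝ likelihood:
  Arden: 0.0775
  Dunn: 0.024
  Bell: 0.05
  Frost: 0.006
  Eyre: 0.09
Sum = 0.2475.
P(Arden | quirk) = 0.0775/0.2475 ≈ 0.313
P(Dunn | quirk) = 0.024/0.2475 ≈ 0.097
P(Bell | quirk) = 0.05/0.2475 ≈ 0.202
P(Frost | quirk) = 0.006/0.2475 ≈ 0.024
P(Eyre | quirk) = 0.09/0.2475 ≈ 0.364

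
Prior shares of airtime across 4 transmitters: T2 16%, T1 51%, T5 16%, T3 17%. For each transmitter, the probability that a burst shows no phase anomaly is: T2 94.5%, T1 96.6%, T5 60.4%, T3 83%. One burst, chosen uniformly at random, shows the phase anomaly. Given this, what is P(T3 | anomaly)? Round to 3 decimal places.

Taking complements, P(anomaly | each) = T2 0.055, T1 0.034, T5 0.396, T3 0.17.
Compute prior × likelihood for every hypothesis:
  T2: 0.16 × 0.055 = 0.0088
  T1: 0.51 × 0.034 = 0.01734
  T5: 0.16 × 0.396 = 0.06336
  T3: 0.17 × 0.17 = 0.0289
Total = 0.1184.
P(T3 | evidence) = 0.0289 / 0.1184 ≈ 0.244.

0.244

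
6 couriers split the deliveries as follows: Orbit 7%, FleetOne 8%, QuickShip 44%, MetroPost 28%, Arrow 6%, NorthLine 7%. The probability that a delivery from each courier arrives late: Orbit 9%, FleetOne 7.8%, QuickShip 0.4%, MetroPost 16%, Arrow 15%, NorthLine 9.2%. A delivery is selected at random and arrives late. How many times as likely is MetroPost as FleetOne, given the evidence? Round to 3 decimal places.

7.179

Unnormalized posteriors (prior × likelihood):
  Orbit: 0.07 × 0.09 = 0.0063
  FleetOne: 0.08 × 0.078 = 0.00624
  QuickShip: 0.44 × 0.004 = 0.00176
  MetroPost: 0.28 × 0.16 = 0.0448
  Arrow: 0.06 × 0.15 = 0.009
  NorthLine: 0.07 × 0.092 = 0.00644
Sum = 0.07454.
The ratio is 0.0448 / 0.00624 (the normalizer cancels) = 7.179.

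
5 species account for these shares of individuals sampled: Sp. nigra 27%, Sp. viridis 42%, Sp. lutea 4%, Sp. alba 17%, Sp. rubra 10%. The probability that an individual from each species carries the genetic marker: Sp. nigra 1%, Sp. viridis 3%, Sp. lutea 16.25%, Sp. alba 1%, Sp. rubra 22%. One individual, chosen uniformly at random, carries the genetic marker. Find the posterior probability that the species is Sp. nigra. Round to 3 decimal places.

0.059

By Bayes' rule, posterior ∝ prior × likelihood:
  Sp. nigra: 0.27 × 0.01 = 0.0027
  Sp. viridis: 0.42 × 0.03 = 0.0126
  Sp. lutea: 0.04 × 0.1625 = 0.0065
  Sp. alba: 0.17 × 0.01 = 0.0017
  Sp. rubra: 0.1 × 0.22 = 0.022
Sum = 0.0455.
P(Sp. nigra | evidence) = 0.0027 / 0.0455 ≈ 0.059.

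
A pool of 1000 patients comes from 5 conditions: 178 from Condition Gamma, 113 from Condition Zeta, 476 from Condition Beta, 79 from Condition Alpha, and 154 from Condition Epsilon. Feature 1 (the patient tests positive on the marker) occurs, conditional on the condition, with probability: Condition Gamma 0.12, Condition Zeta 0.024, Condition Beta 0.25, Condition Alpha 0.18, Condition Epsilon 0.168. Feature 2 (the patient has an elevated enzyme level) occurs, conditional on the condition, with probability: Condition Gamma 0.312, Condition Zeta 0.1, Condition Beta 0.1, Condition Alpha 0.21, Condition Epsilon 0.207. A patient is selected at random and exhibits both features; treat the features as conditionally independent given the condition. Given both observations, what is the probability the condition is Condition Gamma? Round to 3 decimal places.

0.245

By Bayes' rule, posterior ∝ prior × likelihood:
  Condition Gamma: 0.178 × 0.12 × 0.312 = 0.00666432
  Condition Zeta: 0.113 × 0.024 × 0.1 = 0.0002712
  Condition Beta: 0.476 × 0.25 × 0.1 = 0.0119
  Condition Alpha: 0.079 × 0.18 × 0.21 = 0.0029862
  Condition Epsilon: 0.154 × 0.168 × 0.207 = 0.005355504
Total = 0.027177224.
P(Condition Gamma | evidence) = 0.00666432 / 0.027177224 ≈ 0.245.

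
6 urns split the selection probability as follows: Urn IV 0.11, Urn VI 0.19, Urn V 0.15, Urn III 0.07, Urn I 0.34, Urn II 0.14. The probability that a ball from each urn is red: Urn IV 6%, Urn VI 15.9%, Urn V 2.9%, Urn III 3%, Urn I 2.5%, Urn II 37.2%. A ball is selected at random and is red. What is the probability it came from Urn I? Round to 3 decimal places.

0.082

Compute prior × likelihood for every hypothesis:
  Urn IV: 0.11 × 0.06 = 0.0066
  Urn VI: 0.19 × 0.159 = 0.03021
  Urn V: 0.15 × 0.029 = 0.00435
  Urn III: 0.07 × 0.03 = 0.0021
  Urn I: 0.34 × 0.025 = 0.0085
  Urn II: 0.14 × 0.372 = 0.05208
Sum = 0.10384.
P(Urn I | evidence) = 0.0085 / 0.10384 ≈ 0.082.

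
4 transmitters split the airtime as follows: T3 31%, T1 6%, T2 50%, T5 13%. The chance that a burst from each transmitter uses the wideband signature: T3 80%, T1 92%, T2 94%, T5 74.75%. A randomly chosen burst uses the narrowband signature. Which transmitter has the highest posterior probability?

T3

Taking complements, P(narrowband | each) = T3 0.2, T1 0.08, T2 0.06, T5 0.2525.
Prior × likelihood for each hypothesis:
  T3: 0.31 × 0.2 = 0.062
  T1: 0.06 × 0.08 = 0.0048
  T2: 0.5 × 0.06 = 0.03
  T5: 0.13 × 0.2525 = 0.032825
Normalizing constant = 0.129625.
Largest term belongs to T3, so T3 is most probable.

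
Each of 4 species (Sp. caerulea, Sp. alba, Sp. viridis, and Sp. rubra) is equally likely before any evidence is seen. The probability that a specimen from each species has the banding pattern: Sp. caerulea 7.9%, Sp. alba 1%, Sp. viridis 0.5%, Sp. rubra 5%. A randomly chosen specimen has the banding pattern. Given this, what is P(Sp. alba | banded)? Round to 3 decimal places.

0.069

With a uniform prior (1/4 each), posterior ∝ likelihood:
  Sp. caerulea: 0.079
  Sp. alba: 0.01
  Sp. viridis: 0.005
  Sp. rubra: 0.05
Sum = 0.144.
P(Sp. alba | evidence) = 0.01 / 0.144 ≈ 0.069.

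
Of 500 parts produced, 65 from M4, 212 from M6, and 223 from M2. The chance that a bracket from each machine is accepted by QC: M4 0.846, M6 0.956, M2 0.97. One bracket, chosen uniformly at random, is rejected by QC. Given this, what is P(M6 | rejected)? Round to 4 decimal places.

Taking complements, P(rejected | each) = M4 0.154, M6 0.044, M2 0.03.
By Bayes' rule, posterior ∝ prior × likelihood:
  M4: 0.13 × 0.154 = 0.02002
  M6: 0.424 × 0.044 = 0.018656
  M2: 0.446 × 0.03 = 0.01338
Sum = 0.052056.
P(M6 | evidence) = 0.018656 / 0.052056 ≈ 0.3584.

0.3584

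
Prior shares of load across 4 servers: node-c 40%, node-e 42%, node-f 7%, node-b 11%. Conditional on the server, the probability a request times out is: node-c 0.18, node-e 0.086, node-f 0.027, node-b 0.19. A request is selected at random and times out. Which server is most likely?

node-c

Compute prior × likelihood for every hypothesis:
  node-c: 0.4 × 0.18 = 0.072
  node-e: 0.42 × 0.086 = 0.03612
  node-f: 0.07 × 0.027 = 0.00189
  node-b: 0.11 × 0.19 = 0.0209
Sum = 0.13091.
Largest term belongs to node-c, so node-c is most probable.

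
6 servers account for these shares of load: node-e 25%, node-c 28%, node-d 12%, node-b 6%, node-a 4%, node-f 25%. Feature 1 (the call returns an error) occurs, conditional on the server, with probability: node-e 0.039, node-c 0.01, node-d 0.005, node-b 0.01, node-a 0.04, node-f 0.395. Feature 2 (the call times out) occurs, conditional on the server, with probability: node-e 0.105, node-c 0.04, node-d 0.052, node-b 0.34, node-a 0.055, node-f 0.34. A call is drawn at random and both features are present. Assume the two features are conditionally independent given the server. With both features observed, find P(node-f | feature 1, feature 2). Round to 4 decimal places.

0.9584

By Bayes' rule, posterior ∝ prior × likelihood:
  node-e: 0.25 × 0.039 × 0.105 = 0.00102375
  node-c: 0.28 × 0.01 × 0.04 = 0.000112
  node-d: 0.12 × 0.005 × 0.052 = 0.0000312
  node-b: 0.06 × 0.01 × 0.34 = 0.000204
  node-a: 0.04 × 0.04 × 0.055 = 0.000088
  node-f: 0.25 × 0.395 × 0.34 = 0.033575
Sum = 0.03503395.
P(node-f | evidence) = 0.033575 / 0.03503395 ≈ 0.9584.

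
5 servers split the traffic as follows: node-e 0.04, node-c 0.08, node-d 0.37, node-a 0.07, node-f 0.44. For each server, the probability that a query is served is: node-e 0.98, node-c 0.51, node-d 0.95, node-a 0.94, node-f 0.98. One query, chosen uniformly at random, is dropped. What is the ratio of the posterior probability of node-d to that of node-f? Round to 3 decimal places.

Taking complements, P(dropped | each) = node-e 0.02, node-c 0.49, node-d 0.05, node-a 0.06, node-f 0.02.
Unnormalized posteriors (prior × likelihood):
  node-e: 0.04 × 0.02 = 0.0008
  node-c: 0.08 × 0.49 = 0.0392
  node-d: 0.37 × 0.05 = 0.0185
  node-a: 0.07 × 0.06 = 0.0042
  node-f: 0.44 × 0.02 = 0.0088
Total = 0.0715.
The ratio is 0.0185 / 0.0088 (the normalizer cancels) = 2.102.

2.102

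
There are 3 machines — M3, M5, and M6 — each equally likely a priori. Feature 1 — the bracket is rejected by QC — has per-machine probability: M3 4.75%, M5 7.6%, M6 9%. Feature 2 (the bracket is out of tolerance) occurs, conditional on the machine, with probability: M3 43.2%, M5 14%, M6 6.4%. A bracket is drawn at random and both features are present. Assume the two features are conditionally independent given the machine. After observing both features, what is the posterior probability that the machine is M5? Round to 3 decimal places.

With a uniform prior (1/3 each), posterior ∝ likelihood:
  M3: 0.0475 × 0.432 = 0.02052
  M5: 0.076 × 0.14 = 0.01064
  M6: 0.09 × 0.064 = 0.00576
Normalizing constant = 0.03692.
P(M5 | evidence) = 0.01064 / 0.03692 ≈ 0.288.

0.288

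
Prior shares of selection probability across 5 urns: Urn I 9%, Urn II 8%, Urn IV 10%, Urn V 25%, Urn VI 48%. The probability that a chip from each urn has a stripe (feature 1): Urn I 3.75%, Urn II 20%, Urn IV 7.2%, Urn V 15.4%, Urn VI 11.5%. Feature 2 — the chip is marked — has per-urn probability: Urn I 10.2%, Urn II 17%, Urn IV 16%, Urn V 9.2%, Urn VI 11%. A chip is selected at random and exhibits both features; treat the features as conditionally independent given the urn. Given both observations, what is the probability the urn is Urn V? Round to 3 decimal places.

Compute prior × likelihood for every hypothesis:
  Urn I: 0.09 × 0.0375 × 0.102 = 0.00034425
  Urn II: 0.08 × 0.2 × 0.17 = 0.00272
  Urn IV: 0.1 × 0.072 × 0.16 = 0.001152
  Urn V: 0.25 × 0.154 × 0.092 = 0.003542
  Urn VI: 0.48 × 0.115 × 0.11 = 0.006072
Total = 0.01383025.
P(Urn V | evidence) = 0.003542 / 0.01383025 ≈ 0.256.

0.256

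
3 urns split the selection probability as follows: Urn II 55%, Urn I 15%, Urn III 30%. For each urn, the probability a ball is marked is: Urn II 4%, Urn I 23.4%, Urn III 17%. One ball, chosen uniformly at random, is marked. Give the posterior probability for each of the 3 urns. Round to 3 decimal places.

Unnormalized posteriors (prior × likelihood):
  Urn II: 0.55 × 0.04 = 0.022
  Urn I: 0.15 × 0.234 = 0.0351
  Urn III: 0.3 × 0.17 = 0.051
Total = 0.1081.
P(Urn II | marked) = 0.022/0.1081 ≈ 0.204
P(Urn I | marked) = 0.0351/0.1081 ≈ 0.325
P(Urn III | marked) = 0.051/0.1081 ≈ 0.472
(Check: 0.204+0.325+0.472 = 1.001.)

Urn II 0.204, Urn I 0.325, Urn III 0.472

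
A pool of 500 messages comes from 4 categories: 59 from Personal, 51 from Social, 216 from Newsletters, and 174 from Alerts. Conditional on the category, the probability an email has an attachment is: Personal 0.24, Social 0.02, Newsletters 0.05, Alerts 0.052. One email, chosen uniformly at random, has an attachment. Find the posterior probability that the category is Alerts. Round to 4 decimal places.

0.2583

By Bayes' rule, posterior ∝ prior × likelihood:
  Personal: 0.118 × 0.24 = 0.02832
  Social: 0.102 × 0.02 = 0.00204
  Newsletters: 0.432 × 0.05 = 0.0216
  Alerts: 0.348 × 0.052 = 0.018096
Sum = 0.070056.
P(Alerts | evidence) = 0.018096 / 0.070056 ≈ 0.2583.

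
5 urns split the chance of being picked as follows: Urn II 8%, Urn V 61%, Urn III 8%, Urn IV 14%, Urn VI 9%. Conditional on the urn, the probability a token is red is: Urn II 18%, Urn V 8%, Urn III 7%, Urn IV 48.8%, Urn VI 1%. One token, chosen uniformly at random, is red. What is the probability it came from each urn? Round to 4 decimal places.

Compute prior × likelihood for every hypothesis:
  Urn II: 0.08 × 0.18 = 0.0144
  Urn V: 0.61 × 0.08 = 0.0488
  Urn III: 0.08 × 0.07 = 0.0056
  Urn IV: 0.14 × 0.488 = 0.06832
  Urn VI: 0.09 × 0.01 = 0.0009
Normalizing constant = 0.13802.
P(Urn II | red) = 0.0144/0.13802 ≈ 0.1043
P(Urn V | red) = 0.0488/0.13802 ≈ 0.3536
P(Urn III | red) = 0.0056/0.13802 ≈ 0.0406
P(Urn IV | red) = 0.06832/0.13802 ≈ 0.4950
P(Urn VI | red) = 0.0009/0.13802 ≈ 0.0065
(Check: 0.1043+0.3536+0.0406+0.4950+0.0065 = 1.0000.)

Urn II 0.1043, Urn V 0.3536, Urn III 0.0406, Urn IV 0.4950, Urn VI 0.0065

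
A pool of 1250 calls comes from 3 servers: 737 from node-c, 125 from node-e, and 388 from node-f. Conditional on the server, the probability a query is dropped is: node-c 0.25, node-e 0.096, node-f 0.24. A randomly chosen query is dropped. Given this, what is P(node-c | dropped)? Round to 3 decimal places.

0.637

Compute prior × likelihood for every hypothesis:
  node-c: 0.5896 × 0.25 = 0.1474
  node-e: 0.1 × 0.096 = 0.0096
  node-f: 0.3104 × 0.24 = 0.074496
Total = 0.231496.
P(node-c | evidence) = 0.1474 / 0.231496 ≈ 0.637.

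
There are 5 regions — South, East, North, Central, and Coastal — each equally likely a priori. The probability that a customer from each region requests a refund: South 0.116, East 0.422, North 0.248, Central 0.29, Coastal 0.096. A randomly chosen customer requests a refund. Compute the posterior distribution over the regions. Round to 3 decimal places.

Since the prior is uniform, the posterior is proportional to the likelihood:
  South: 0.116
  East: 0.422
  North: 0.248
  Central: 0.29
  Coastal: 0.096
Normalizing constant = 1.172.
P(South | refund) = 0.116/1.172 ≈ 0.099
P(East | refund) = 0.422/1.172 ≈ 0.360
P(North | refund) = 0.248/1.172 ≈ 0.212
P(Central | refund) = 0.29/1.172 ≈ 0.247
P(Coastal | refund) = 0.096/1.172 ≈ 0.082
(Check: 0.099+0.360+0.212+0.247+0.082 = 1.000.)

South 0.099, East 0.360, North 0.212, Central 0.247, Coastal 0.082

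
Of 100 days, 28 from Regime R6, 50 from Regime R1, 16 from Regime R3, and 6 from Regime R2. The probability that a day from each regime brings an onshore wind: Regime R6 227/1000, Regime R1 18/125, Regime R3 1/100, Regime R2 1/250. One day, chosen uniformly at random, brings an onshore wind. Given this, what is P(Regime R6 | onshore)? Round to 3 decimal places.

0.463

Compute prior × likelihood for every hypothesis:
  Regime R6: 0.28 × 0.227 = 0.06356
  Regime R1: 0.5 × 0.144 = 0.072
  Regime R3: 0.16 × 0.01 = 0.0016
  Regime R2: 0.06 × 0.004 = 0.00024
Sum = 0.1374.
P(Regime R6 | evidence) = 0.06356 / 0.1374 ≈ 0.463.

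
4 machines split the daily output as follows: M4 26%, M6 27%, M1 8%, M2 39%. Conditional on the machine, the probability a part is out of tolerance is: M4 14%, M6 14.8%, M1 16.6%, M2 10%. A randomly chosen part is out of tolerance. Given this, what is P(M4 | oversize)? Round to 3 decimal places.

0.283

Prior × likelihood for each hypothesis:
  M4: 0.26 × 0.14 = 0.0364
  M6: 0.27 × 0.148 = 0.03996
  M1: 0.08 × 0.166 = 0.01328
  M2: 0.39 × 0.1 = 0.039
Normalizing constant = 0.12864.
P(M4 | evidence) = 0.0364 / 0.12864 ≈ 0.283.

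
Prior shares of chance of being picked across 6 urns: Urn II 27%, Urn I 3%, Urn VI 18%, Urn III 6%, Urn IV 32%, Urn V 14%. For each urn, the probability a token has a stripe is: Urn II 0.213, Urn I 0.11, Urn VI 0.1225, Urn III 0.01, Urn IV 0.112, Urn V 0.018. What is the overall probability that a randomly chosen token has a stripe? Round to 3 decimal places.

By Bayes' rule, posterior ∝ prior × likelihood:
  Urn II: 0.27 × 0.213 = 0.05751
  Urn I: 0.03 × 0.11 = 0.0033
  Urn VI: 0.18 × 0.1225 = 0.02205
  Urn III: 0.06 × 0.01 = 0.0006
  Urn IV: 0.32 × 0.112 = 0.03584
  Urn V: 0.14 × 0.018 = 0.00252
P(striped) = 0.05751 + 0.0033 + 0.02205 + 0.0006 + 0.03584 + 0.00252 = 0.12182 → 0.122.

0.122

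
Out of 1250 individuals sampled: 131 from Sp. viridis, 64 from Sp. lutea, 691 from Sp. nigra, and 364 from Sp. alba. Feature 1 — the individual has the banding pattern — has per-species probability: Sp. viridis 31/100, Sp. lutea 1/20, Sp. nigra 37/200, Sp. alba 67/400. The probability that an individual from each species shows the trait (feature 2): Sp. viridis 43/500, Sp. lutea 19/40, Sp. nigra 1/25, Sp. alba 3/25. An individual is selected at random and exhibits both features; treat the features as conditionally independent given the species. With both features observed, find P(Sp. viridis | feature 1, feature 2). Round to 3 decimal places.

0.200

Compute prior × likelihood for every hypothesis:
  Sp. viridis: 0.1048 × 0.31 × 0.086 = 0.002793968
  Sp. lutea: 0.0512 × 0.05 × 0.475 = 0.001216
  Sp. nigra: 0.5528 × 0.185 × 0.04 = 0.00409072
  Sp. alba: 0.2912 × 0.1675 × 0.12 = 0.00585312
Normalizing constant = 0.013953808.
P(Sp. viridis | evidence) = 0.002793968 / 0.013953808 ≈ 0.200.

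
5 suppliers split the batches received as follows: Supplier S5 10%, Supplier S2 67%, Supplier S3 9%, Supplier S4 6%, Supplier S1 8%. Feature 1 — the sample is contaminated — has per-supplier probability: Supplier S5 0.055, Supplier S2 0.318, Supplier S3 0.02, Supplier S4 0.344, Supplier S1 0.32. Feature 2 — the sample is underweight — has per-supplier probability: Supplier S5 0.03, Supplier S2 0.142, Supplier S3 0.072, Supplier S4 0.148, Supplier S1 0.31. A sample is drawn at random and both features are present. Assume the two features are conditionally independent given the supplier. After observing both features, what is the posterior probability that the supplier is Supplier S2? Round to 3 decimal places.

0.728

Compute prior × likelihood for every hypothesis:
  Supplier S5: 0.1 × 0.055 × 0.03 = 0.000165
  Supplier S2: 0.67 × 0.318 × 0.142 = 0.03025452
  Supplier S3: 0.09 × 0.02 × 0.072 = 0.0001296
  Supplier S4: 0.06 × 0.344 × 0.148 = 0.00305472
  Supplier S1: 0.08 × 0.32 × 0.31 = 0.007936
Total = 0.04153984.
P(Supplier S2 | evidence) = 0.03025452 / 0.04153984 ≈ 0.728.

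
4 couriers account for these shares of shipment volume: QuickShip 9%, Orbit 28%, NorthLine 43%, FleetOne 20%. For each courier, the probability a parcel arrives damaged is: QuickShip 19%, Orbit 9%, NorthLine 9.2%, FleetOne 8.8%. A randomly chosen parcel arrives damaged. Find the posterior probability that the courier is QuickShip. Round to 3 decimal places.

Compute prior × likelihood for every hypothesis:
  QuickShip: 0.09 × 0.19 = 0.0171
  Orbit: 0.28 × 0.09 = 0.0252
  NorthLine: 0.43 × 0.092 = 0.03956
  FleetOne: 0.2 × 0.088 = 0.0176
Total = 0.09946.
P(QuickShip | evidence) = 0.0171 / 0.09946 ≈ 0.172.

0.172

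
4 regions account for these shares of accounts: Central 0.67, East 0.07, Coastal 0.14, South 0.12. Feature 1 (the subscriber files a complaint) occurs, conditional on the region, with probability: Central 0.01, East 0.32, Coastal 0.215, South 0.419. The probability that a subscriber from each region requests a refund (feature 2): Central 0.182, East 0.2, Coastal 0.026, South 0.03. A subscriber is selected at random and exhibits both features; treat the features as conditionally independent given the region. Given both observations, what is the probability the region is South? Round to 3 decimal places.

0.189

Unnormalized posteriors (prior × likelihood):
  Central: 0.67 × 0.01 × 0.182 = 0.0012194
  East: 0.07 × 0.32 × 0.2 = 0.00448
  Coastal: 0.14 × 0.215 × 0.026 = 0.0007826
  South: 0.12 × 0.419 × 0.03 = 0.0015084
Normalizing constant = 0.0079904.
P(South | evidence) = 0.0015084 / 0.0079904 ≈ 0.189.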